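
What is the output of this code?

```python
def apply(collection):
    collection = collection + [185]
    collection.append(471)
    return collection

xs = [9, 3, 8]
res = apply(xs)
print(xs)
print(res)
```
[9, 3, 8]
[9, 3, 8, 185, 471]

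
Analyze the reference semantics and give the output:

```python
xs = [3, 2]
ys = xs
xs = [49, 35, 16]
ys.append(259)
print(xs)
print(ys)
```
[49, 35, 16]
[3, 2, 259]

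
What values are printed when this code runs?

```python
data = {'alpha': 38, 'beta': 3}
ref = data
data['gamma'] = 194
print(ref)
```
{'alpha': 38, 'beta': 3, 'gamma': 194}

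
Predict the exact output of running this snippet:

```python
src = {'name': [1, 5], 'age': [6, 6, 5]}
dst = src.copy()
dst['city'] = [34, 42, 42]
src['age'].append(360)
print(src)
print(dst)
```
{'name': [1, 5], 'age': [6, 6, 5, 360]}
{'name': [1, 5], 'age': [6, 6, 5, 360], 'city': [34, 42, 42]}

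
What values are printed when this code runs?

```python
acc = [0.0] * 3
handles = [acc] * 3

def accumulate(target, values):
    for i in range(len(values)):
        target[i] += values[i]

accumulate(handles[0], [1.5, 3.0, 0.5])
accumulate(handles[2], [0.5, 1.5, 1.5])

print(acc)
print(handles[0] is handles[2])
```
[2.0, 4.5, 2.0]
True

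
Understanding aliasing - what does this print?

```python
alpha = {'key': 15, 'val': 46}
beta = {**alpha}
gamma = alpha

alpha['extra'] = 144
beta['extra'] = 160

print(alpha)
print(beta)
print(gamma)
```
{'key': 15, 'val': 46, 'extra': 144}
{'key': 15, 'val': 46, 'extra': 160}
{'key': 15, 'val': 46, 'extra': 144}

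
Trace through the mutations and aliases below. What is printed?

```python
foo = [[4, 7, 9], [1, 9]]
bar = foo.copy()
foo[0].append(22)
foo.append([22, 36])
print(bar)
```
[[4, 7, 9, 22], [1, 9]]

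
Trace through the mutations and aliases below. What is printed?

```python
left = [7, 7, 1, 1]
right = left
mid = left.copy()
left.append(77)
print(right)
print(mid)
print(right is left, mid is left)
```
[7, 7, 1, 1, 77]
[7, 7, 1, 1]
True False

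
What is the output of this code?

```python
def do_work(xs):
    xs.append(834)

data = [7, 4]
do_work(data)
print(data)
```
[7, 4, 834]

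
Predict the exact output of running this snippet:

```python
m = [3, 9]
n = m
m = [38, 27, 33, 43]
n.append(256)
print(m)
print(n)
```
[38, 27, 33, 43]
[3, 9, 256]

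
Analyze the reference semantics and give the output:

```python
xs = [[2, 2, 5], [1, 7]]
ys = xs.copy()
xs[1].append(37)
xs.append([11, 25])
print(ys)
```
[[2, 2, 5], [1, 7, 37]]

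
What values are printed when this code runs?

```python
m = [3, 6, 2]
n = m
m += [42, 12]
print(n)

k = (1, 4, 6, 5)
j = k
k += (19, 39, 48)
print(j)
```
[3, 6, 2, 42, 12]
(1, 4, 6, 5)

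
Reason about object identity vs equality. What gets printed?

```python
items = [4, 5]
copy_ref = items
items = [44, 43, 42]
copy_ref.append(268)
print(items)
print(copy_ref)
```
[44, 43, 42]
[4, 5, 268]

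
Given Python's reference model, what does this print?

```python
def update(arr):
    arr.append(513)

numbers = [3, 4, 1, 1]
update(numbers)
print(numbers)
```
[3, 4, 1, 1, 513]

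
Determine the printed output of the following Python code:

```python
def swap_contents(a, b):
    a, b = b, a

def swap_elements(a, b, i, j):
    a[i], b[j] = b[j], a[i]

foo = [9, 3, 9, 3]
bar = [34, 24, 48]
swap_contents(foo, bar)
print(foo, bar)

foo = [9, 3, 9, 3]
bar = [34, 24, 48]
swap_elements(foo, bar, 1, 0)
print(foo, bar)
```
[9, 3, 9, 3] [34, 24, 48]
[9, 34, 9, 3] [3, 24, 48]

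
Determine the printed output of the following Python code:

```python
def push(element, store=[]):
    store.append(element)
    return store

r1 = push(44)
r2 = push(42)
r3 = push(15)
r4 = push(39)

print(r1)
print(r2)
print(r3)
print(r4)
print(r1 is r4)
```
[44, 42, 15, 39]
[44, 42, 15, 39]
[44, 42, 15, 39]
[44, 42, 15, 39]
True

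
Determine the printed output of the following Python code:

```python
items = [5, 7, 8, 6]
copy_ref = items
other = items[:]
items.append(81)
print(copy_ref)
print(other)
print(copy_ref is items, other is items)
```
[5, 7, 8, 6, 81]
[5, 7, 8, 6]
True False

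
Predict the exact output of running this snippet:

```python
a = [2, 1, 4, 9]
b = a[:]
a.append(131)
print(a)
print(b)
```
[2, 1, 4, 9, 131]
[2, 1, 4, 9]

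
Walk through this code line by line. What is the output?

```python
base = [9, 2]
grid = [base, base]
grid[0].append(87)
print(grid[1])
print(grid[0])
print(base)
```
[9, 2, 87]
[9, 2, 87]
[9, 2, 87]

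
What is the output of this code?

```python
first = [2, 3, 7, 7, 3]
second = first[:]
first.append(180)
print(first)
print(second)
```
[2, 3, 7, 7, 3, 180]
[2, 3, 7, 7, 3]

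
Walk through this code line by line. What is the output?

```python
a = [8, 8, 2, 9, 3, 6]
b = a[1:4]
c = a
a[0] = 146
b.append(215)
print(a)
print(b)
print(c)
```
[146, 8, 2, 9, 3, 6]
[8, 2, 9, 215]
[146, 8, 2, 9, 3, 6]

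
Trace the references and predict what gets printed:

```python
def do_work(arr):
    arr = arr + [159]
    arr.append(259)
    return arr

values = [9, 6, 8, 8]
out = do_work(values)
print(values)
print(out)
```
[9, 6, 8, 8]
[9, 6, 8, 8, 159, 259]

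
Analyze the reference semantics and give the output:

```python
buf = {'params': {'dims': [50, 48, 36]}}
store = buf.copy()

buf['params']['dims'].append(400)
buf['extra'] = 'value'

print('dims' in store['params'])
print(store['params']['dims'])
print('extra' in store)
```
True
[50, 48, 36, 400]
False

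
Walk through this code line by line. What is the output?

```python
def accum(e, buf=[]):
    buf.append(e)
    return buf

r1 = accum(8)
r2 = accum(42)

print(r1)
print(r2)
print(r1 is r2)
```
[8, 42]
[8, 42]
True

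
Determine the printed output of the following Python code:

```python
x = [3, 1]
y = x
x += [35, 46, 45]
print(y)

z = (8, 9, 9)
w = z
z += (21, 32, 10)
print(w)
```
[3, 1, 35, 46, 45]
(8, 9, 9)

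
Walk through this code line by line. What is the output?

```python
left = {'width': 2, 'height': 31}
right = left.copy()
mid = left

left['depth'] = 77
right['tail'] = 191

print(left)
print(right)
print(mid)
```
{'width': 2, 'height': 31, 'depth': 77}
{'width': 2, 'height': 31, 'tail': 191}
{'width': 2, 'height': 31, 'depth': 77}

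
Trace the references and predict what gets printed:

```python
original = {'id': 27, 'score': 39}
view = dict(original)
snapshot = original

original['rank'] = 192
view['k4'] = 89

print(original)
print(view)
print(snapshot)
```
{'id': 27, 'score': 39, 'rank': 192}
{'id': 27, 'score': 39, 'k4': 89}
{'id': 27, 'score': 39, 'rank': 192}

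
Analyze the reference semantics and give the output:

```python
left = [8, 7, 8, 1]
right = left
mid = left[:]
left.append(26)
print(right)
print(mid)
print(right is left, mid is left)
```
[8, 7, 8, 1, 26]
[8, 7, 8, 1]
True False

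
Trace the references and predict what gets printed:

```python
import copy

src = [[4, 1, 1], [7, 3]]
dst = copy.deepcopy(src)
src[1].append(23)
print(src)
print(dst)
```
[[4, 1, 1], [7, 3, 23]]
[[4, 1, 1], [7, 3]]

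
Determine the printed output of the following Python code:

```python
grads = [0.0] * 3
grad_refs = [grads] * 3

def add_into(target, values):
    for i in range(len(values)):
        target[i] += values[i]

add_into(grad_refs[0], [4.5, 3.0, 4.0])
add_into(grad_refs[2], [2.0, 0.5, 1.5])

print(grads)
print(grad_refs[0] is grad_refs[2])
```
[6.5, 3.5, 5.5]
True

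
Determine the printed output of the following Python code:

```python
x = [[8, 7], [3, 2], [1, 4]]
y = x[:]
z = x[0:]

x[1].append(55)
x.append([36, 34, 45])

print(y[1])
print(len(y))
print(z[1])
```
[3, 2, 55]
3
[3, 2, 55]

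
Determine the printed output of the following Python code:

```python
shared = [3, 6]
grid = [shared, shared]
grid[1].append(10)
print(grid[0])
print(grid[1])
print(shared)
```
[3, 6, 10]
[3, 6, 10]
[3, 6, 10]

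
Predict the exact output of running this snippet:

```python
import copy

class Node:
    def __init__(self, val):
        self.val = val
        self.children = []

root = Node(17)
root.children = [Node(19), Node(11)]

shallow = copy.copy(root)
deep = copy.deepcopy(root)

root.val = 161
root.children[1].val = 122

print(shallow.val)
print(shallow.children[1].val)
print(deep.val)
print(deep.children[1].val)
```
17
122
17
11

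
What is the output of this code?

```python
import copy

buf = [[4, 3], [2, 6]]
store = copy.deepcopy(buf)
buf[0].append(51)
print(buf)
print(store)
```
[[4, 3, 51], [2, 6]]
[[4, 3], [2, 6]]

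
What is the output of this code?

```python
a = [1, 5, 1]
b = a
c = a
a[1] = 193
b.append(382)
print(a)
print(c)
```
[1, 193, 1, 382]
[1, 193, 1, 382]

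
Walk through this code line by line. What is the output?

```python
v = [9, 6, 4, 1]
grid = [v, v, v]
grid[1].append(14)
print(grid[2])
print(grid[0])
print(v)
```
[9, 6, 4, 1, 14]
[9, 6, 4, 1, 14]
[9, 6, 4, 1, 14]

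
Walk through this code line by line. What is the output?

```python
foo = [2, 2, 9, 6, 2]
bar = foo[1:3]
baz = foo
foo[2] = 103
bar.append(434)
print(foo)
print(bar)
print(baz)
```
[2, 2, 103, 6, 2]
[2, 9, 434]
[2, 2, 103, 6, 2]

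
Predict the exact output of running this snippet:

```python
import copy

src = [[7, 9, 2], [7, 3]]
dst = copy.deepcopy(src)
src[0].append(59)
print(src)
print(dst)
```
[[7, 9, 2, 59], [7, 3]]
[[7, 9, 2], [7, 3]]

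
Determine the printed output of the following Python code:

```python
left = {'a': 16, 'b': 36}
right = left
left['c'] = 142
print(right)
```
{'a': 16, 'b': 36, 'c': 142}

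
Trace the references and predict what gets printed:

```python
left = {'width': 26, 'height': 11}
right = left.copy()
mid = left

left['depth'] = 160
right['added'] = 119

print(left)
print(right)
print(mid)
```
{'width': 26, 'height': 11, 'depth': 160}
{'width': 26, 'height': 11, 'added': 119}
{'width': 26, 'height': 11, 'depth': 160}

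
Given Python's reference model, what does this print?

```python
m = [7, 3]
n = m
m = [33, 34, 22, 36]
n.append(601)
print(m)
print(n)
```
[33, 34, 22, 36]
[7, 3, 601]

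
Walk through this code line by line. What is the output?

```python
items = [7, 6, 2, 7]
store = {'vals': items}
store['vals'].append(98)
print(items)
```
[7, 6, 2, 7, 98]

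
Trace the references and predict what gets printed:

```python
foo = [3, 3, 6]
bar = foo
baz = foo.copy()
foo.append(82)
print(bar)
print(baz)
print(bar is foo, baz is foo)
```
[3, 3, 6, 82]
[3, 3, 6]
True False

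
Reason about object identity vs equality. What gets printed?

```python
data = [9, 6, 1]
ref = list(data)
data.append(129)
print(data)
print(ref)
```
[9, 6, 1, 129]
[9, 6, 1]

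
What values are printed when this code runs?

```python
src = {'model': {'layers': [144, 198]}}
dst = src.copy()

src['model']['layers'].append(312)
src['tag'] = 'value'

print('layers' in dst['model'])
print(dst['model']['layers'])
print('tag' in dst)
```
True
[144, 198, 312]
False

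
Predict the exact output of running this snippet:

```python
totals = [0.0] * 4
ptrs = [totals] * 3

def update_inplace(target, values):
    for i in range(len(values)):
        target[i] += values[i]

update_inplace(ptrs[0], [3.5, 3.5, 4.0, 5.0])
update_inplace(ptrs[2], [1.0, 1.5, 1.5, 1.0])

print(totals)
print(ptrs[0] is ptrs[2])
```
[4.5, 5.0, 5.5, 6.0]
True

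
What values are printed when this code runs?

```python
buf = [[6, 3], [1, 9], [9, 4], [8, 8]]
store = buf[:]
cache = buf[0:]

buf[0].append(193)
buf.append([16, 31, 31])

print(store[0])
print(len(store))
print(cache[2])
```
[6, 3, 193]
4
[9, 4]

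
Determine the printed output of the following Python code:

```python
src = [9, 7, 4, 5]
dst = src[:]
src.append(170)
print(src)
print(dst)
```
[9, 7, 4, 5, 170]
[9, 7, 4, 5]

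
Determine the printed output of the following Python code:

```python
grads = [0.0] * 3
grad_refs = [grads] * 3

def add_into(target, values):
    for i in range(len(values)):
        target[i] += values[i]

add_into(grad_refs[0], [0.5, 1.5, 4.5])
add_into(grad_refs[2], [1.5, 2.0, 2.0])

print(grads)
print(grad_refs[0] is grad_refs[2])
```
[2.0, 3.5, 6.5]
True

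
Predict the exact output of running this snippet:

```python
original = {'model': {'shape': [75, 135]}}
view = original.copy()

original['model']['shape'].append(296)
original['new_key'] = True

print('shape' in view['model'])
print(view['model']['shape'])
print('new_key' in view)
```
True
[75, 135, 296]
False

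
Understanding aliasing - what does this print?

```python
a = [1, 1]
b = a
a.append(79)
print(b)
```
[1, 1, 79]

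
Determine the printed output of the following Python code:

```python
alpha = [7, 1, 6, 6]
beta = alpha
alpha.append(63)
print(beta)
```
[7, 1, 6, 6, 63]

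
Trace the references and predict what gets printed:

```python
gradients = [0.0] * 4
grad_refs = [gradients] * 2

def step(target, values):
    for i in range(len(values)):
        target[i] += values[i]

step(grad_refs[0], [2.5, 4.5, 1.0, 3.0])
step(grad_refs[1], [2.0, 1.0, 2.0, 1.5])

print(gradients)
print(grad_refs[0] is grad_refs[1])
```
[4.5, 5.5, 3.0, 4.5]
True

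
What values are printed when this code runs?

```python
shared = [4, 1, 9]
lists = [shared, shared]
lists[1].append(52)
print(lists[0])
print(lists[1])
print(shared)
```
[4, 1, 9, 52]
[4, 1, 9, 52]
[4, 1, 9, 52]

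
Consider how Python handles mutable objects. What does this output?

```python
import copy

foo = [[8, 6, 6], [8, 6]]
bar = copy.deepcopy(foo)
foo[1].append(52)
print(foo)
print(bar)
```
[[8, 6, 6], [8, 6, 52]]
[[8, 6, 6], [8, 6]]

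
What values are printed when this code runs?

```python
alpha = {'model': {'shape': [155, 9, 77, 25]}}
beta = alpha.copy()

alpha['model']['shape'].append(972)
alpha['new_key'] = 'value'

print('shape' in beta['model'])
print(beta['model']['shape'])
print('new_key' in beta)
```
True
[155, 9, 77, 25, 972]
False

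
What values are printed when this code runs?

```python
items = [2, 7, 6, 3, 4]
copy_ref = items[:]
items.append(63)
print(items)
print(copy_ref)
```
[2, 7, 6, 3, 4, 63]
[2, 7, 6, 3, 4]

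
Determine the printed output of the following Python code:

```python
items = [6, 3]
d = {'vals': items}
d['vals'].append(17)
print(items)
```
[6, 3, 17]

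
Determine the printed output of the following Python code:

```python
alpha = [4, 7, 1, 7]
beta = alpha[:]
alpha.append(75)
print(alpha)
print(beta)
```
[4, 7, 1, 7, 75]
[4, 7, 1, 7]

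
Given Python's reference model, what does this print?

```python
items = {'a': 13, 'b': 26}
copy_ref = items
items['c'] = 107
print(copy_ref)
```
{'a': 13, 'b': 26, 'c': 107}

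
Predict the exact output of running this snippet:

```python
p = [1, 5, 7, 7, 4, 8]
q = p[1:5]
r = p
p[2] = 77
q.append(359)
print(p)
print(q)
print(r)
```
[1, 5, 77, 7, 4, 8]
[5, 7, 7, 4, 359]
[1, 5, 77, 7, 4, 8]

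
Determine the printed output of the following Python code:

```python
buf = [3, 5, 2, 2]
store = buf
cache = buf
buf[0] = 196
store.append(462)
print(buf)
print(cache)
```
[196, 5, 2, 2, 462]
[196, 5, 2, 2, 462]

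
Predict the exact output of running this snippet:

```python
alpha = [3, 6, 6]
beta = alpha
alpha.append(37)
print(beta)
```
[3, 6, 6, 37]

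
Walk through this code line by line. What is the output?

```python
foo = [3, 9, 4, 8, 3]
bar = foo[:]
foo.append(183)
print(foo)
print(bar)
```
[3, 9, 4, 8, 3, 183]
[3, 9, 4, 8, 3]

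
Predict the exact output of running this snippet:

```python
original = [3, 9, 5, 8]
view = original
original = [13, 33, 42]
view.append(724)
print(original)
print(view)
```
[13, 33, 42]
[3, 9, 5, 8, 724]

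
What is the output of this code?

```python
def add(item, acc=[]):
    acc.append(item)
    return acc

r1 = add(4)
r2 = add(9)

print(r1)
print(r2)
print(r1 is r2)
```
[4, 9]
[4, 9]
True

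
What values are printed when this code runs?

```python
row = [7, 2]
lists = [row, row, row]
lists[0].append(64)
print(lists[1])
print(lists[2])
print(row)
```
[7, 2, 64]
[7, 2, 64]
[7, 2, 64]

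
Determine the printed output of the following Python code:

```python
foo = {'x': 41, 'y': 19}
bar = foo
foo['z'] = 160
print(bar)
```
{'x': 41, 'y': 19, 'z': 160}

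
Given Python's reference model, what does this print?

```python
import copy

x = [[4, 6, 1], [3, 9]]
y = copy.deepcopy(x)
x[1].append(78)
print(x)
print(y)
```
[[4, 6, 1], [3, 9, 78]]
[[4, 6, 1], [3, 9]]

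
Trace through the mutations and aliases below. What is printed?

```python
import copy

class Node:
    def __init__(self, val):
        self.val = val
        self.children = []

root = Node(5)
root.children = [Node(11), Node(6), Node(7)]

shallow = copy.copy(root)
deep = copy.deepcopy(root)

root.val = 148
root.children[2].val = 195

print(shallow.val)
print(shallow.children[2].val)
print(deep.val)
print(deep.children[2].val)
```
5
195
5
7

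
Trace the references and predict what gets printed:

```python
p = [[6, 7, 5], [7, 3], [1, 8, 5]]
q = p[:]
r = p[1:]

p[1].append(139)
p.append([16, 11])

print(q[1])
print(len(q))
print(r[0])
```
[7, 3, 139]
3
[7, 3, 139]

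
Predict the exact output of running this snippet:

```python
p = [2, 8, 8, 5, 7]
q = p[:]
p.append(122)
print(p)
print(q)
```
[2, 8, 8, 5, 7, 122]
[2, 8, 8, 5, 7]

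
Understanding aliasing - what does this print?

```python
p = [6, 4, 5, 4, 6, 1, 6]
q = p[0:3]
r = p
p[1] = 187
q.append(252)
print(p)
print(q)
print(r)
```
[6, 187, 5, 4, 6, 1, 6]
[6, 4, 5, 252]
[6, 187, 5, 4, 6, 1, 6]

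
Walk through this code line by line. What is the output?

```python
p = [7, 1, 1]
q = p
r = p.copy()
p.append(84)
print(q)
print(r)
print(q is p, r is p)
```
[7, 1, 1, 84]
[7, 1, 1]
True False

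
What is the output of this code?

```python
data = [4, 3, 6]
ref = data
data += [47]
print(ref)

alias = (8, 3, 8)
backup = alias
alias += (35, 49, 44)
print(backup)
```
[4, 3, 6, 47]
(8, 3, 8)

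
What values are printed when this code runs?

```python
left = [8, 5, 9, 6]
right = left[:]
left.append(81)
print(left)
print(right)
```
[8, 5, 9, 6, 81]
[8, 5, 9, 6]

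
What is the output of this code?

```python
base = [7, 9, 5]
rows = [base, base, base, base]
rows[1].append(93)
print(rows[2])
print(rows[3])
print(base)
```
[7, 9, 5, 93]
[7, 9, 5, 93]
[7, 9, 5, 93]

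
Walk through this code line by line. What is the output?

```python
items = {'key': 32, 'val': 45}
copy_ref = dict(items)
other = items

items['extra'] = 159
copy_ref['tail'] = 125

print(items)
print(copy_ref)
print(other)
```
{'key': 32, 'val': 45, 'extra': 159}
{'key': 32, 'val': 45, 'tail': 125}
{'key': 32, 'val': 45, 'extra': 159}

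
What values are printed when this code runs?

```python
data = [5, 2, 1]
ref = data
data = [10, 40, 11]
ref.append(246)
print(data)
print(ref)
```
[10, 40, 11]
[5, 2, 1, 246]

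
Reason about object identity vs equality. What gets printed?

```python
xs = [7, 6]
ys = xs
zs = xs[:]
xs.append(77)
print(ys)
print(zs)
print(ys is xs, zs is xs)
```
[7, 6, 77]
[7, 6]
True False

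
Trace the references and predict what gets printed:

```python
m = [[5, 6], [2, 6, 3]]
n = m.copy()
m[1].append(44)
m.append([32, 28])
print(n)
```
[[5, 6], [2, 6, 3, 44]]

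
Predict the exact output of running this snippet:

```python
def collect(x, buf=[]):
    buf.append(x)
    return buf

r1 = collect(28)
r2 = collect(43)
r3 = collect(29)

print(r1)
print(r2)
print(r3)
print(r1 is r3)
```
[28, 43, 29]
[28, 43, 29]
[28, 43, 29]
True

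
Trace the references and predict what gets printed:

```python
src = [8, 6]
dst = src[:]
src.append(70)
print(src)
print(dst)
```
[8, 6, 70]
[8, 6]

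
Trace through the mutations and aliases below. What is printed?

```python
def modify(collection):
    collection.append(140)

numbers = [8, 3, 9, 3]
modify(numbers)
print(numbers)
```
[8, 3, 9, 3, 140]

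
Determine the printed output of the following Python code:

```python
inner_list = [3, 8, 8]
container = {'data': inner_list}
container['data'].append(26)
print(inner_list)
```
[3, 8, 8, 26]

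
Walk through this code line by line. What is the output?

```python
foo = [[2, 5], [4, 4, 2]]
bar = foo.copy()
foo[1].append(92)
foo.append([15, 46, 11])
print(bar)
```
[[2, 5], [4, 4, 2, 92]]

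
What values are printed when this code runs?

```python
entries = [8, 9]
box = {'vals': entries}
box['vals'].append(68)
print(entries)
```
[8, 9, 68]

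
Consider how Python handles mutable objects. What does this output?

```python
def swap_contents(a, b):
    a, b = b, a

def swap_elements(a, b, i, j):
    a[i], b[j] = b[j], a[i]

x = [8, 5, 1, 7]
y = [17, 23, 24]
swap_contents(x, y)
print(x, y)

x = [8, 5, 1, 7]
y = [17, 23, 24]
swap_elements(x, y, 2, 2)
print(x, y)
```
[8, 5, 1, 7] [17, 23, 24]
[8, 5, 24, 7] [17, 23, 1]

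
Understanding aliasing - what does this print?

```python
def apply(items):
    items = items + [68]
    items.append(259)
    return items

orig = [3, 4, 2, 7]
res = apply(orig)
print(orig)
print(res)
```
[3, 4, 2, 7]
[3, 4, 2, 7, 68, 259]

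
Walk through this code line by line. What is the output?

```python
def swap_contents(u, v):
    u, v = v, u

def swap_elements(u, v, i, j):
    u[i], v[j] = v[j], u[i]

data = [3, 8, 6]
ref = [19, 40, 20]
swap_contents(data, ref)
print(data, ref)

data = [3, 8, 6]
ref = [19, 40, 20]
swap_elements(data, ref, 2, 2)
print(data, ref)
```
[3, 8, 6] [19, 40, 20]
[3, 8, 20] [19, 40, 6]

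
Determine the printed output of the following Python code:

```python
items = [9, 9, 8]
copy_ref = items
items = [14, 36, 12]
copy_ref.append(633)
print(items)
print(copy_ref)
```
[14, 36, 12]
[9, 9, 8, 633]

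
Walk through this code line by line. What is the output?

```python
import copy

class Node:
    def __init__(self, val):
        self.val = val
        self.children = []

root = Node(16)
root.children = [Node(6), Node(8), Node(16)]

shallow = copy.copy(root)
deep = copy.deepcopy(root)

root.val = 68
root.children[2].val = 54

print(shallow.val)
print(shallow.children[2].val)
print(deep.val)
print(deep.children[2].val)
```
16
54
16
16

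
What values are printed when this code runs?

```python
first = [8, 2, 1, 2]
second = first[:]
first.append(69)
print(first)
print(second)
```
[8, 2, 1, 2, 69]
[8, 2, 1, 2]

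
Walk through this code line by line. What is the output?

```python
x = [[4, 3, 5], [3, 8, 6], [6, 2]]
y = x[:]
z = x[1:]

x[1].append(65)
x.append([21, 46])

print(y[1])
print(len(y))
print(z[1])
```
[3, 8, 6, 65]
3
[6, 2]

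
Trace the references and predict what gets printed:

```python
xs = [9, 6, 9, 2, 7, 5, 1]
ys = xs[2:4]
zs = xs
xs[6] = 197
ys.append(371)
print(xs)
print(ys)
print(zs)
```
[9, 6, 9, 2, 7, 5, 197]
[9, 2, 371]
[9, 6, 9, 2, 7, 5, 197]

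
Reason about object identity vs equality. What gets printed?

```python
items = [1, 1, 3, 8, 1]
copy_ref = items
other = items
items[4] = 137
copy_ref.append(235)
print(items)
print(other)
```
[1, 1, 3, 8, 137, 235]
[1, 1, 3, 8, 137, 235]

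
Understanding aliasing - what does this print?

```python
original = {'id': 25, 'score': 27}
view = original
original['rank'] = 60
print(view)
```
{'id': 25, 'score': 27, 'rank': 60}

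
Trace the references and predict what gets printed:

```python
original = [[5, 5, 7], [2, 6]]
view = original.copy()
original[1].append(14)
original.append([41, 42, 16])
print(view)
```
[[5, 5, 7], [2, 6, 14]]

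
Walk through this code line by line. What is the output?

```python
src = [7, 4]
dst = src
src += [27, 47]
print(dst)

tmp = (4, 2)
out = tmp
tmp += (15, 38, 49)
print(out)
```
[7, 4, 27, 47]
(4, 2)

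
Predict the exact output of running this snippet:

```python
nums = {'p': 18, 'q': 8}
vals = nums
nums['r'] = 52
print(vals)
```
{'p': 18, 'q': 8, 'r': 52}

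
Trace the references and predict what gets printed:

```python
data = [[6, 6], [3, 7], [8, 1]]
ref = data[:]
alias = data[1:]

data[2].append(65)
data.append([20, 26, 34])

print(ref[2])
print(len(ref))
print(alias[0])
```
[8, 1, 65]
3
[3, 7]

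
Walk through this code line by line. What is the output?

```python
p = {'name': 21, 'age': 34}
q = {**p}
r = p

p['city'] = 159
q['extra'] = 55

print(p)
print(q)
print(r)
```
{'name': 21, 'age': 34, 'city': 159}
{'name': 21, 'age': 34, 'extra': 55}
{'name': 21, 'age': 34, 'city': 159}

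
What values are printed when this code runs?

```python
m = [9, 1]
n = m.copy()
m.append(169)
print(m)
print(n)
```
[9, 1, 169]
[9, 1]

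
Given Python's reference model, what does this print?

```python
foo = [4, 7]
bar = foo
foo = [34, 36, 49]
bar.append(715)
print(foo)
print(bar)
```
[34, 36, 49]
[4, 7, 715]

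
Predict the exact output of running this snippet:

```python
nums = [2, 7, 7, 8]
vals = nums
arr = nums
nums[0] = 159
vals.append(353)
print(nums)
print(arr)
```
[159, 7, 7, 8, 353]
[159, 7, 7, 8, 353]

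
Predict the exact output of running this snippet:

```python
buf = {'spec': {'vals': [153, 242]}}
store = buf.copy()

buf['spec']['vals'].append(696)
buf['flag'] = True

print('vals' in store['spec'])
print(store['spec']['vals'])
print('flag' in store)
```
True
[153, 242, 696]
False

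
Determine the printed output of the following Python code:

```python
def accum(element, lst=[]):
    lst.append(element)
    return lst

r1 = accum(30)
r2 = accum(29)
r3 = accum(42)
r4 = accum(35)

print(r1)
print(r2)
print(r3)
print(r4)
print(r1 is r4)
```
[30, 29, 42, 35]
[30, 29, 42, 35]
[30, 29, 42, 35]
[30, 29, 42, 35]
True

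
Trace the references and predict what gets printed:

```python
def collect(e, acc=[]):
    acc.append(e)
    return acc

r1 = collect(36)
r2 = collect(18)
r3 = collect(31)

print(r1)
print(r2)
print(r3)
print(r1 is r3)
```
[36, 18, 31]
[36, 18, 31]
[36, 18, 31]
True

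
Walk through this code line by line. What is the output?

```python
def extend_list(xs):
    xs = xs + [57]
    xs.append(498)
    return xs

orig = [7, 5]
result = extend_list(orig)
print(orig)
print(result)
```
[7, 5]
[7, 5, 57, 498]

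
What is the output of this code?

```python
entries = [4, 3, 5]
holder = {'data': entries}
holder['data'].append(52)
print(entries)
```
[4, 3, 5, 52]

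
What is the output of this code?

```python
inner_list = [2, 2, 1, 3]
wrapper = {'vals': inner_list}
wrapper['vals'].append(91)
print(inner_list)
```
[2, 2, 1, 3, 91]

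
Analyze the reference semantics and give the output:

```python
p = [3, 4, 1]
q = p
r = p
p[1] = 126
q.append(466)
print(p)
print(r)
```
[3, 126, 1, 466]
[3, 126, 1, 466]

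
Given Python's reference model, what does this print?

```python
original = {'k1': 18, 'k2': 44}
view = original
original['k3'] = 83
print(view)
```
{'k1': 18, 'k2': 44, 'k3': 83}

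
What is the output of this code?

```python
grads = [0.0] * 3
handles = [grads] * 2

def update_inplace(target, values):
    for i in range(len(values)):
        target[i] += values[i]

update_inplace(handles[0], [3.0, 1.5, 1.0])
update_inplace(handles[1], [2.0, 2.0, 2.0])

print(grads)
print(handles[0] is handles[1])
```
[5.0, 3.5, 3.0]
True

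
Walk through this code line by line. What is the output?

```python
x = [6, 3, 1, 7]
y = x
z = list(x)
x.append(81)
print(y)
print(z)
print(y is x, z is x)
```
[6, 3, 1, 7, 81]
[6, 3, 1, 7]
True False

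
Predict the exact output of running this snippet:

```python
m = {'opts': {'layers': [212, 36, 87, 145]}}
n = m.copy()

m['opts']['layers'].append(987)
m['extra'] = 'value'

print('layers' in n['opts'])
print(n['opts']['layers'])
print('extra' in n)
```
True
[212, 36, 87, 145, 987]
False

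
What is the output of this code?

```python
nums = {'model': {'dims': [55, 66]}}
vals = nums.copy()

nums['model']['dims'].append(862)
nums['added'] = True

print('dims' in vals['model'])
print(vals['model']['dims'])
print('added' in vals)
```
True
[55, 66, 862]
False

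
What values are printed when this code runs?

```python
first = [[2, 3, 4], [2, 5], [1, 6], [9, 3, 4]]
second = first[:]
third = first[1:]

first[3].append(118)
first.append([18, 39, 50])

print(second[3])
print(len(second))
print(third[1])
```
[9, 3, 4, 118]
4
[1, 6]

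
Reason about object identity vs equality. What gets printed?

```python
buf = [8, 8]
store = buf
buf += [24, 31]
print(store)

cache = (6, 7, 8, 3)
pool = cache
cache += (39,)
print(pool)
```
[8, 8, 24, 31]
(6, 7, 8, 3)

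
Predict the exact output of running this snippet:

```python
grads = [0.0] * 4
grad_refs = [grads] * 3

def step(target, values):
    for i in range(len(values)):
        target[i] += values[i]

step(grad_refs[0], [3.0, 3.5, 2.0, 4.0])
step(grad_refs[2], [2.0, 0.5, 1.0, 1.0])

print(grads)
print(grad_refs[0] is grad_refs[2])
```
[5.0, 4.0, 3.0, 5.0]
True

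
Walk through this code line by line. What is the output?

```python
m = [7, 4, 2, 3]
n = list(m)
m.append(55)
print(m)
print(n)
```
[7, 4, 2, 3, 55]
[7, 4, 2, 3]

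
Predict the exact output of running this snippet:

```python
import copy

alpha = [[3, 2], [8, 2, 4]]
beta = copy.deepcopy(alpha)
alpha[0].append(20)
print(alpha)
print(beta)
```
[[3, 2, 20], [8, 2, 4]]
[[3, 2], [8, 2, 4]]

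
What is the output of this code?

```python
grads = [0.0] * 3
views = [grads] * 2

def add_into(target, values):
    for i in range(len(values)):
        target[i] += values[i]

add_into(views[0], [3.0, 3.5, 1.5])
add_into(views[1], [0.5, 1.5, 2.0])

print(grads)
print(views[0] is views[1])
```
[3.5, 5.0, 3.5]
True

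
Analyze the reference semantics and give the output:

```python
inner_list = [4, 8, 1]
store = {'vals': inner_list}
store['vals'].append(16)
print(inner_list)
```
[4, 8, 1, 16]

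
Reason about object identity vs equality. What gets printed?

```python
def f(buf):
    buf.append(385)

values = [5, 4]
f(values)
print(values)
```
[5, 4, 385]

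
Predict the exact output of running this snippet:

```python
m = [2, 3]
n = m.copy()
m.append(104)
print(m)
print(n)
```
[2, 3, 104]
[2, 3]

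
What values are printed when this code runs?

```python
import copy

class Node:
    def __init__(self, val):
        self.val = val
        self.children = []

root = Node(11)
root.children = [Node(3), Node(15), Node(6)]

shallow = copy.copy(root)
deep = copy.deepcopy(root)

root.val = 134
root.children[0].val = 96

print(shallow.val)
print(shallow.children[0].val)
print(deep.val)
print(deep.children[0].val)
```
11
96
11
3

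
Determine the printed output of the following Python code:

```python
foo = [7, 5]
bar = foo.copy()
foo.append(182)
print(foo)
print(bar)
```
[7, 5, 182]
[7, 5]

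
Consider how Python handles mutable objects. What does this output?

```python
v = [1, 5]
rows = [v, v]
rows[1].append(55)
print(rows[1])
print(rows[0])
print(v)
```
[1, 5, 55]
[1, 5, 55]
[1, 5, 55]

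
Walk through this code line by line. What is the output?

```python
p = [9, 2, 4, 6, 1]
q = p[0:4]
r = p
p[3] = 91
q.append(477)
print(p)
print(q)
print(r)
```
[9, 2, 4, 91, 1]
[9, 2, 4, 6, 477]
[9, 2, 4, 91, 1]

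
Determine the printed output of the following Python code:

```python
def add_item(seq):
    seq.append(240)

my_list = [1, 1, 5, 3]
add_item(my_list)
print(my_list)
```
[1, 1, 5, 3, 240]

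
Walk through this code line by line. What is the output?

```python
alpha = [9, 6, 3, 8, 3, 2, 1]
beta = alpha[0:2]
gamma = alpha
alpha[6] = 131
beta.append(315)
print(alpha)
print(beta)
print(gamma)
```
[9, 6, 3, 8, 3, 2, 131]
[9, 6, 315]
[9, 6, 3, 8, 3, 2, 131]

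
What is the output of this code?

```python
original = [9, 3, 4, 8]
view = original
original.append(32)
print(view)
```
[9, 3, 4, 8, 32]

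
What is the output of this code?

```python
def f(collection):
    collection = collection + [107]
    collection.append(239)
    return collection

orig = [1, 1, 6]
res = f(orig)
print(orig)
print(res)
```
[1, 1, 6]
[1, 1, 6, 107, 239]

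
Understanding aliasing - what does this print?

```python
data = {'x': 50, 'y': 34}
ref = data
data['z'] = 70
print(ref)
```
{'x': 50, 'y': 34, 'z': 70}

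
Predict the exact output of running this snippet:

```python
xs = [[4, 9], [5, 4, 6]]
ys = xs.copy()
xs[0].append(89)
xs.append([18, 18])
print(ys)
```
[[4, 9, 89], [5, 4, 6]]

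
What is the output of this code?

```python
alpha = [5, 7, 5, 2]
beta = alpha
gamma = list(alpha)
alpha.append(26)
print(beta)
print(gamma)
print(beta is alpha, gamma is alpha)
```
[5, 7, 5, 2, 26]
[5, 7, 5, 2]
True False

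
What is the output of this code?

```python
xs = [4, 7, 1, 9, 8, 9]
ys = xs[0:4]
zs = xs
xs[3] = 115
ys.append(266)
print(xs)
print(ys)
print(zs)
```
[4, 7, 1, 115, 8, 9]
[4, 7, 1, 9, 266]
[4, 7, 1, 115, 8, 9]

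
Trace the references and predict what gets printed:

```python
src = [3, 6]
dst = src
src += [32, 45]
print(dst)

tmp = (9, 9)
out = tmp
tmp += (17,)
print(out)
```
[3, 6, 32, 45]
(9, 9)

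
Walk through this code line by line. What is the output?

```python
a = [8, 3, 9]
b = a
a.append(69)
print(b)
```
[8, 3, 9, 69]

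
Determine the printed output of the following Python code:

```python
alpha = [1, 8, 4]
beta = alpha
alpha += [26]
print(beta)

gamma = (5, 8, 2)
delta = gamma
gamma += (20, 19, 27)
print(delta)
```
[1, 8, 4, 26]
(5, 8, 2)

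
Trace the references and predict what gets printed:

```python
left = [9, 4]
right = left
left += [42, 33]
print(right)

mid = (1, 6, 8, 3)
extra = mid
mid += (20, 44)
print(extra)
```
[9, 4, 42, 33]
(1, 6, 8, 3)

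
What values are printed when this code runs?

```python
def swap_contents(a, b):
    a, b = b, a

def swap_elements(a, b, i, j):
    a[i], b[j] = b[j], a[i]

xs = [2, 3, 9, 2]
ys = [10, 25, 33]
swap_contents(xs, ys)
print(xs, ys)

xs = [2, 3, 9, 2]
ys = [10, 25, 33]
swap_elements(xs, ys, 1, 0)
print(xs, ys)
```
[2, 3, 9, 2] [10, 25, 33]
[2, 10, 9, 2] [3, 25, 33]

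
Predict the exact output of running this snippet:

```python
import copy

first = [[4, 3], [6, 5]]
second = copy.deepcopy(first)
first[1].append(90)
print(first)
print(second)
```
[[4, 3], [6, 5, 90]]
[[4, 3], [6, 5]]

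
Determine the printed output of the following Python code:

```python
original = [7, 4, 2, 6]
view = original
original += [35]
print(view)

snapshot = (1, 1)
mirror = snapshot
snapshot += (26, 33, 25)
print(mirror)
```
[7, 4, 2, 6, 35]
(1, 1)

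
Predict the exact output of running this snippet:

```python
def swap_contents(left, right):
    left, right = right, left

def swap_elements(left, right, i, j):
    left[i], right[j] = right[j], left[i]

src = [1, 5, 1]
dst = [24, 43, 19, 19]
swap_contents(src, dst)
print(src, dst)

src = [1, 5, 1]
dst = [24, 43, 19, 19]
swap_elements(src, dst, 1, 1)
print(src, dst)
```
[1, 5, 1] [24, 43, 19, 19]
[1, 43, 1] [24, 5, 19, 19]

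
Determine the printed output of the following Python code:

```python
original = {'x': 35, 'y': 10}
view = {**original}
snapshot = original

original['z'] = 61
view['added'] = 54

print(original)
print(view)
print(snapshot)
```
{'x': 35, 'y': 10, 'z': 61}
{'x': 35, 'y': 10, 'added': 54}
{'x': 35, 'y': 10, 'z': 61}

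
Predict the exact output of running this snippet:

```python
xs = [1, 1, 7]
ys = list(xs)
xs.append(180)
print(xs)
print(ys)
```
[1, 1, 7, 180]
[1, 1, 7]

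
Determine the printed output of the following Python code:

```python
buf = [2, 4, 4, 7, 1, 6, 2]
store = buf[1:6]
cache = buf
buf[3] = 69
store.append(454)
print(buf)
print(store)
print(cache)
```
[2, 4, 4, 69, 1, 6, 2]
[4, 4, 7, 1, 6, 454]
[2, 4, 4, 69, 1, 6, 2]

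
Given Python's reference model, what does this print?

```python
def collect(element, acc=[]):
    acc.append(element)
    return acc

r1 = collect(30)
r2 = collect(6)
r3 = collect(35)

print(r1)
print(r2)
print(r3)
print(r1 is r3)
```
[30, 6, 35]
[30, 6, 35]
[30, 6, 35]
True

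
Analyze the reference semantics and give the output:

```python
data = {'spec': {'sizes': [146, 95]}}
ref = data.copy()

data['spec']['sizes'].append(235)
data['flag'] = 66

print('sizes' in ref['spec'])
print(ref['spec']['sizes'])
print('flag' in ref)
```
True
[146, 95, 235]
False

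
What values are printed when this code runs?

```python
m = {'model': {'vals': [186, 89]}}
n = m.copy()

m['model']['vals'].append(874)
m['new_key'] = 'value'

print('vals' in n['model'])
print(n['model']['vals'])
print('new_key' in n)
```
True
[186, 89, 874]
False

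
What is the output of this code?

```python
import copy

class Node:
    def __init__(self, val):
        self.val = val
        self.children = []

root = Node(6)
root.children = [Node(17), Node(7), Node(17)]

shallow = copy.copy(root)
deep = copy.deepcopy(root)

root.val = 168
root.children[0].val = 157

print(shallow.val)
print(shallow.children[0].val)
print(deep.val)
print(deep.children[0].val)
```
6
157
6
17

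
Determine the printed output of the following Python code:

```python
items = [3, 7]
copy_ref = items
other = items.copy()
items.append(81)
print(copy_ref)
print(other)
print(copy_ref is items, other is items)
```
[3, 7, 81]
[3, 7]
True False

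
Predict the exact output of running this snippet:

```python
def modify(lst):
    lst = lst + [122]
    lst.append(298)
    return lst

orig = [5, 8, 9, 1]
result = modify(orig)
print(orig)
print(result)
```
[5, 8, 9, 1]
[5, 8, 9, 1, 122, 298]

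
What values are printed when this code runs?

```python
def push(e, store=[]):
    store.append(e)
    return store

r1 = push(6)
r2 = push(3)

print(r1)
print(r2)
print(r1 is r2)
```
[6, 3]
[6, 3]
True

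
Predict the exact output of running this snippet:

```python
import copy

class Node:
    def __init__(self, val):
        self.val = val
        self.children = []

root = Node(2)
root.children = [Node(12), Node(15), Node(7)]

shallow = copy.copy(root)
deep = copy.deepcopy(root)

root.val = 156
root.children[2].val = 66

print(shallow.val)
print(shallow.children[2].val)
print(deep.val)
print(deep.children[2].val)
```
2
66
2
7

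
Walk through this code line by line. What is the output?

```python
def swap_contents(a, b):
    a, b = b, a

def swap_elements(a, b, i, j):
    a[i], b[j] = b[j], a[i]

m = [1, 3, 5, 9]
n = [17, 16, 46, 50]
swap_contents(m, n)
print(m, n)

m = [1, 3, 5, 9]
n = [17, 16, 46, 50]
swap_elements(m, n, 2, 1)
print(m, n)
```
[1, 3, 5, 9] [17, 16, 46, 50]
[1, 3, 16, 9] [17, 5, 46, 50]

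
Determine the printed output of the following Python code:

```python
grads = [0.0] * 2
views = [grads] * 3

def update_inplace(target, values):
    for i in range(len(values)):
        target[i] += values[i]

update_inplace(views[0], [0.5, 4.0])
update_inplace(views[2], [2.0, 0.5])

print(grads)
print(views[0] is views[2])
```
[2.5, 4.5]
True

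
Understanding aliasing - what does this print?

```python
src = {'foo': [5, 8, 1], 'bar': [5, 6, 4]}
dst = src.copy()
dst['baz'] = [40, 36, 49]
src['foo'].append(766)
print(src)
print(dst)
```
{'foo': [5, 8, 1, 766], 'bar': [5, 6, 4]}
{'foo': [5, 8, 1, 766], 'bar': [5, 6, 4], 'baz': [40, 36, 49]}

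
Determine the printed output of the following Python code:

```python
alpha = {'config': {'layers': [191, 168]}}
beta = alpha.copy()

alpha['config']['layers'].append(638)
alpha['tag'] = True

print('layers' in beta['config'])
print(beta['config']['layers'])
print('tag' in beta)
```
True
[191, 168, 638]
False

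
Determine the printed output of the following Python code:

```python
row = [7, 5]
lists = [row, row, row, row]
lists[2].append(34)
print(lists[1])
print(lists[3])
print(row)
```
[7, 5, 34]
[7, 5, 34]
[7, 5, 34]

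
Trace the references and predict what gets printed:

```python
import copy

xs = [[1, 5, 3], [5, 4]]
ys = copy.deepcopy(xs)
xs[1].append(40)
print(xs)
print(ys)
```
[[1, 5, 3], [5, 4, 40]]
[[1, 5, 3], [5, 4]]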